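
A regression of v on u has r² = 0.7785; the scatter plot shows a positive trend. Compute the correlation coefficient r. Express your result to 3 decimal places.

|r| = √0.7785 = 0.882
The association is positive, so r = 0.882.

0.882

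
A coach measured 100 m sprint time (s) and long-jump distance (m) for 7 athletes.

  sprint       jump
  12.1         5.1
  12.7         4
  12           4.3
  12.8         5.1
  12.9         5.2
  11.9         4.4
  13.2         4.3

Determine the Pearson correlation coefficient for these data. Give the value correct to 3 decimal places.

n = 7, Σx = 87.6, Σy = 32.4, Σx² = 1097.8, Σy² = 151.4, Σxy = 405.59
nΣxy − ΣxΣy = 2839.13 − 2838.24 = 0.89
nΣx² − (Σx)² = 7684.6 − 7673.76 = 10.84; nΣy² − (Σy)² = 1059.8 − 1049.76 = 10.04
r = 0.89 / √(10.84 × 10.04) = 0.89 / 10.4323 ≈ 0.085

0.085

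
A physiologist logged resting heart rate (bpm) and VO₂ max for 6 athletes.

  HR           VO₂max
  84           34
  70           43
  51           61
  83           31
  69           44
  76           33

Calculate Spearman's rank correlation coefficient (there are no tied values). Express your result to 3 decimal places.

-0.829

Rank HR: 6, 3, 1, 5, 2, 4
Rank VO₂max: 3, 4, 6, 1, 5, 2
d = rank(HR) − rank(VO₂max): 3, -1, -5, 4, -3, 2; Σd² = 64
ρ = 1 − 6Σd² / [n(n²−1)] = 1 − 6×64 / (6×35) = 1 − 384/210 ≈ -0.829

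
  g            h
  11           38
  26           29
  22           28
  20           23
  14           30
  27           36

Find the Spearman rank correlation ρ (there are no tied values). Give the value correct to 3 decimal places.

-0.200

Rank g: 1, 5, 4, 3, 2, 6
Rank h: 6, 3, 2, 1, 4, 5
d = rank(g) − rank(h): -5, 2, 2, 2, -2, 1; Σd² = 42
ρ = 1 − 6Σd² / [n(n²−1)] = 1 − 6×42 / (6×35) = 1 − 252/210 ≈ -0.200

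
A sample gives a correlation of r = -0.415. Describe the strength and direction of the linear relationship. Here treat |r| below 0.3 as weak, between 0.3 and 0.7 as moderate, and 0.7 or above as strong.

moderate negative

r = -0.415 < 0 so the relationship is negative.
|r| = 0.415, which falls in the moderate range.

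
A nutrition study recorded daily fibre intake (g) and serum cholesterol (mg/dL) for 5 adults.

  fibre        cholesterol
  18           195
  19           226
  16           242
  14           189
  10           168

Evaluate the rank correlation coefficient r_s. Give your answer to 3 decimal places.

0.700

Rank fibre: 4, 5, 3, 2, 1
Rank cholesterol: 3, 4, 5, 2, 1
d = rank(fibre) − rank(cholesterol): 1, 1, -2, 0, 0; Σd² = 6
ρ = 1 − 6Σd² / [n(n²−1)] = 1 − 6×6 / (5×24) = 1 − 36/120 ≈ 0.700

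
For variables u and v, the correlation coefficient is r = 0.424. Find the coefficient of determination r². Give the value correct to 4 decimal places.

r² = (0.424)² = 0.1798

0.1798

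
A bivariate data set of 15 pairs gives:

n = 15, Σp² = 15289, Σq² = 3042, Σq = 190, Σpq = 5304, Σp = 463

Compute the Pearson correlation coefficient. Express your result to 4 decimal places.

r = (nΣpq − ΣpΣq) / √[(nΣp² − (Σp)²)(nΣq² − (Σq)²)]
Numerator: 15×5304 − 463×190 = -8410
Denominator: √[(229335 − 214369)(45630 − 36100)] = √[14966 × 9530] = 11942.6119
r = -8410 / 11942.6119 ≈ -0.7042

-0.7042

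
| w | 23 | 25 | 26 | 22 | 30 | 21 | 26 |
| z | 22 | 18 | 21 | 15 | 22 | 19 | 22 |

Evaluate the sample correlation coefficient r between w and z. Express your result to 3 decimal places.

n = 7, Σw = 173, Σz = 139, Σw² = 4331, Σz² = 2803, Σwz = 3463
nΣwz − ΣwΣz = 24241 − 24047 = 194
nΣw² − (Σw)² = 30317 − 29929 = 388; nΣz² − (Σz)² = 19621 − 19321 = 300
r = 194 / √(388 × 300) = 194 / 341.1744 ≈ 0.569

0.569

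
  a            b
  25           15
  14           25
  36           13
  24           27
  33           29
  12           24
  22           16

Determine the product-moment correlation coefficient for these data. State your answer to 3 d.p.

-0.278

n = 7, Σa = 166, Σb = 149, Σa² = 4410, Σb² = 3421, Σab = 3438
nΣab − ΣaΣb = 24066 − 24734 = -668
nΣa² − (Σa)² = 30870 − 27556 = 3314; nΣb² − (Σb)² = 23947 − 22201 = 1746
r = -668 / √(3314 × 1746) = -668 / 2405.4613 ≈ -0.278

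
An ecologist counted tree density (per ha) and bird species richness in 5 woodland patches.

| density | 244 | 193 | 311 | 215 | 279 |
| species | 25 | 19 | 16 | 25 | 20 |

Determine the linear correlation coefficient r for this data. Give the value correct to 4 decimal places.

-0.5124

n = 5, Σx = 1242, Σy = 105, Σx² = 317572, Σy² = 2267, Σxy = 25698
nΣxy − ΣxΣy = 128490 − 130410 = -1920
nΣx² − (Σx)² = 1587860 − 1542564 = 45296; nΣy² − (Σy)² = 11335 − 11025 = 310
r = -1920 / √(45296 × 310) = -1920 / 3747.2336 ≈ -0.5124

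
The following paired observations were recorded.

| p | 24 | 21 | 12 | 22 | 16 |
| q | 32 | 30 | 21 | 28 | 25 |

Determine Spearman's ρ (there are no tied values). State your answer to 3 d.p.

Rank p: 5, 3, 1, 4, 2
Rank q: 5, 4, 1, 3, 2
d = rank(p) − rank(q): 0, -1, 0, 1, 0; Σd² = 2
ρ = 1 − 6Σd² / [n(n²−1)] = 1 − 6×2 / (5×24) = 1 − 12/120 ≈ 0.900

0.900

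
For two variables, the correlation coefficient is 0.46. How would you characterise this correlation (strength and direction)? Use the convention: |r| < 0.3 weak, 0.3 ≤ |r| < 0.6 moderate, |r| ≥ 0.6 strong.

moderate positive

r = 0.46 > 0 so the relationship is positive.
|r| = 0.46, which falls in the moderate range.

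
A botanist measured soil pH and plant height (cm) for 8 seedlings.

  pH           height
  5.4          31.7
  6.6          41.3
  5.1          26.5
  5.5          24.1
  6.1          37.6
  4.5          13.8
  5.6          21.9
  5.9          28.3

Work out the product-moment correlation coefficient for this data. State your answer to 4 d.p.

n = 8, Σx = 44.7, Σy = 225.2, Σx² = 252.61, Σy² = 6878.34, Σxy = 1292.53
nΣxy − ΣxΣy = 10340.24 − 10066.44 = 273.8
nΣx² − (Σx)² = 2020.88 − 1998.09 = 22.79; nΣy² − (Σy)² = 55026.72 − 50715.04 = 4311.68
r = 273.8 / √(22.79 × 4311.68) = 273.8 / 313.4696 ≈ 0.8734

0.8734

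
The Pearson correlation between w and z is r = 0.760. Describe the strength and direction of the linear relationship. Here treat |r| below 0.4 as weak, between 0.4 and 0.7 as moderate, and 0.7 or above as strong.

r = 0.760 > 0 so the relationship is positive.
|r| = 0.760, which falls in the strong range.

strong positive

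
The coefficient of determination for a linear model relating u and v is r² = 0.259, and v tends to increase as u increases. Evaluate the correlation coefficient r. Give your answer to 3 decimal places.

|r| = √0.259 = 0.509
The association is positive, so r = 0.509.

0.509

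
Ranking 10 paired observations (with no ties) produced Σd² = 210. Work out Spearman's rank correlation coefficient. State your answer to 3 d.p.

-0.273

ρ = 1 − 6Σd² / [n(n²−1)] = 1 − 6×210 / (10×99)
  = 1 − 1260/990 = 1 − 1.2727 ≈ -0.273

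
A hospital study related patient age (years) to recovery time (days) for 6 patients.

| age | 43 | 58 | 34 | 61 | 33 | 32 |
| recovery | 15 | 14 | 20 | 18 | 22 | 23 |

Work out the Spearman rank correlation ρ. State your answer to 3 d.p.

Rank age: 4, 5, 3, 6, 2, 1
Rank recovery: 2, 1, 4, 3, 5, 6
d = rank(age) − rank(recovery): 2, 4, -1, 3, -3, -5; Σd² = 64
ρ = 1 − 6Σd² / [n(n²−1)] = 1 − 6×64 / (6×35) = 1 − 384/210 ≈ -0.829

-0.829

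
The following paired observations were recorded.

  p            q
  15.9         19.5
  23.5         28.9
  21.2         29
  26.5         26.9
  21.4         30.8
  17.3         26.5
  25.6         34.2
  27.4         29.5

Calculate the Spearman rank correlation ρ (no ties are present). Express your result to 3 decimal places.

0.548

Rank p: 1, 5, 3, 7, 4, 2, 6, 8
Rank q: 1, 4, 5, 3, 7, 2, 8, 6
d = rank(p) − rank(q): 0, 1, -2, 4, -3, 0, -2, 2; Σd² = 38
ρ = 1 − 6Σd² / [n(n²−1)] = 1 − 6×38 / (8×63) = 1 − 228/504 ≈ 0.548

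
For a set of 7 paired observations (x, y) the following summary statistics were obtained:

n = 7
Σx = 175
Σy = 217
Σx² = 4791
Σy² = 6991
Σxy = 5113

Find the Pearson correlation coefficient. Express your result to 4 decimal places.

r = (nΣxy − ΣxΣy) / √[(nΣx² − (Σx)²)(nΣy² − (Σy)²)]
Numerator: 7×5113 − 175×217 = -2184
Denominator: √[(33537 − 30625)(48937 − 47089)] = √[2912 × 1848] = 2319.7793
r = -2184 / 2319.7793 ≈ -0.9415

-0.9415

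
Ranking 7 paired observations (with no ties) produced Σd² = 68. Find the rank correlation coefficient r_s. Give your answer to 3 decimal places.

ρ = 1 − 6Σd² / [n(n²−1)] = 1 − 6×68 / (7×48)
  = 1 − 408/336 = 1 − 1.2143 ≈ -0.214

-0.214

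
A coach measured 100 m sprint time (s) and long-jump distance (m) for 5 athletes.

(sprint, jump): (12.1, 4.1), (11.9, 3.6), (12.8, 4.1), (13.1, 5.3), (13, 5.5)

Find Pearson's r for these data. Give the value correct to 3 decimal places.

0.856

n = 5, Σx = 62.9, Σy = 22.6, Σx² = 792.47, Σy² = 104.92, Σxy = 285.86
nΣxy − ΣxΣy = 1429.3 − 1421.54 = 7.76
nΣx² − (Σx)² = 3962.35 − 3956.41 = 5.94; nΣy² − (Σy)² = 524.6 − 510.76 = 13.84
r = 7.76 / √(5.94 × 13.84) = 7.76 / 9.0670 ≈ 0.856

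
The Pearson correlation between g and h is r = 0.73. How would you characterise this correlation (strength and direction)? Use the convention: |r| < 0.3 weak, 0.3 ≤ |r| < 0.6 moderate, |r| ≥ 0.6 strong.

r = 0.73 > 0 so the relationship is positive.
|r| = 0.73, which falls in the strong range.

strong positive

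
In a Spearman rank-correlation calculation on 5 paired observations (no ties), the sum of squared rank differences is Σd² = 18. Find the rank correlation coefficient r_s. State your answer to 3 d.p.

ρ = 1 − 6Σd² / [n(n²−1)] = 1 − 6×18 / (5×24)
  = 1 − 108/120 = 1 − 0.9000 ≈ 0.100

0.100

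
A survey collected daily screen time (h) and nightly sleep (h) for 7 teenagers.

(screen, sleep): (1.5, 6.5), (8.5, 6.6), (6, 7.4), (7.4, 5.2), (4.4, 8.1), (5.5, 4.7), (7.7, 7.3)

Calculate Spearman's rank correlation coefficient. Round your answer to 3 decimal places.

Rank screen: 1, 7, 4, 5, 2, 3, 6
Rank sleep: 3, 4, 6, 2, 7, 1, 5
d = rank(screen) − rank(sleep): -2, 3, -2, 3, -5, 2, 1; Σd² = 56
ρ = 1 − 6Σd² / [n(n²−1)] = 1 − 6×56 / (7×48) = 1 − 336/336 ≈ 0.000

0.000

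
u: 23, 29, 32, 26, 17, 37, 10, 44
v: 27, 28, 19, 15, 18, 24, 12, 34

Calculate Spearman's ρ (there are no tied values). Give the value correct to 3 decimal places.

0.690

Rank u: 3, 5, 6, 4, 2, 7, 1, 8
Rank v: 6, 7, 4, 2, 3, 5, 1, 8
d = rank(u) − rank(v): -3, -2, 2, 2, -1, 2, 0, 0; Σd² = 26
ρ = 1 − 6Σd² / [n(n²−1)] = 1 − 6×26 / (8×63) = 1 − 156/504 ≈ 0.690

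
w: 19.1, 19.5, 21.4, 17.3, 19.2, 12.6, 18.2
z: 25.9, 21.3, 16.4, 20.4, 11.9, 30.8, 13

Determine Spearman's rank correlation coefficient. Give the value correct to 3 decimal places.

-0.393

Rank w: 4, 6, 7, 2, 5, 1, 3
Rank z: 6, 5, 3, 4, 1, 7, 2
d = rank(w) − rank(z): -2, 1, 4, -2, 4, -6, 1; Σd² = 78
ρ = 1 − 6Σd² / [n(n²−1)] = 1 − 6×78 / (7×48) = 1 − 468/336 ≈ -0.393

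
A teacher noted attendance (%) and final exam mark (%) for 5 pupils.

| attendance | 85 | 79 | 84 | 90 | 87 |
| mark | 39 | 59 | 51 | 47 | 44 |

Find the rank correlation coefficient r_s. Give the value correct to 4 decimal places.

Rank attendance: 3, 1, 2, 5, 4
Rank mark: 1, 5, 4, 3, 2
d = rank(attendance) − rank(mark): 2, -4, -2, 2, 2; Σd² = 32
ρ = 1 − 6Σd² / [n(n²−1)] = 1 − 6×32 / (5×24) = 1 − 192/120 ≈ -0.6000

-0.6000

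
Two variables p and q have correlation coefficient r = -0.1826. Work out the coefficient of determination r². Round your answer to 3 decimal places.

r² = (-0.1826)² = 0.033

0.033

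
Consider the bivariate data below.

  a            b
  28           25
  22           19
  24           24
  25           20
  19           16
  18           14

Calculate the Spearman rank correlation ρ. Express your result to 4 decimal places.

Rank a: 6, 3, 4, 5, 2, 1
Rank b: 6, 3, 5, 4, 2, 1
d = rank(a) − rank(b): 0, 0, -1, 1, 0, 0; Σd² = 2
ρ = 1 − 6Σd² / [n(n²−1)] = 1 − 6×2 / (6×35) = 1 − 12/210 ≈ 0.9429

0.9429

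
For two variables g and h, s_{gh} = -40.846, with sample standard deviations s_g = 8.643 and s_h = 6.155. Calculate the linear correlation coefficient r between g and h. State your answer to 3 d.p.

r = Cov(g,h) / (s_g · s_h) = -40.846 / (8.643 × 6.155)
  = -40.846 / 53.1977 ≈ -0.768

-0.768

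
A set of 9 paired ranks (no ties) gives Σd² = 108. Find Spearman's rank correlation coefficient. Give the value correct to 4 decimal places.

ρ = 1 − 6Σd² / [n(n²−1)] = 1 − 6×108 / (9×80)
  = 1 − 648/720 = 1 − 0.90000 ≈ 0.1000

0.1000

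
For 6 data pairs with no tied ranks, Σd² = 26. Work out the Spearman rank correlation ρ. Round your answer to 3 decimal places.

0.257

ρ = 1 − 6Σd² / [n(n²−1)] = 1 − 6×26 / (6×35)
  = 1 − 156/210 = 1 − 0.7429 ≈ 0.257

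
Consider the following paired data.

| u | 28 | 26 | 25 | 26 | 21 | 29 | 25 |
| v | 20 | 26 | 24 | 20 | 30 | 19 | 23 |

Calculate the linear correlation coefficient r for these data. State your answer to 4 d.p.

-0.8877

n = 7, Σu = 180, Σv = 162, Σu² = 4668, Σv² = 3842, Σuv = 4112
nΣuv − ΣuΣv = 28784 − 29160 = -376
nΣu² − (Σu)² = 32676 − 32400 = 276; nΣv² − (Σv)² = 26894 − 26244 = 650
r = -376 / √(276 × 650) = -376 / 423.5564 ≈ -0.8877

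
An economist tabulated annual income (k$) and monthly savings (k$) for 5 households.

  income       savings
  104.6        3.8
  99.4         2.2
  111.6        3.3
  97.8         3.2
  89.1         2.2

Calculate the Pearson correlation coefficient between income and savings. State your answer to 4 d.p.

0.6755

n = 5, Σx = 502.5, Σy = 14.7, Σx² = 50779.73, Σy² = 45.25, Σxy = 1493.42
nΣxy − ΣxΣy = 7467.1 − 7386.75 = 80.35
nΣx² − (Σx)² = 253898.65 − 252506.25 = 1392.4; nΣy² − (Σy)² = 226.25 − 216.09 = 10.16
r = 80.35 / √(1392.4 × 10.16) = 80.35 / 118.9403 ≈ 0.6755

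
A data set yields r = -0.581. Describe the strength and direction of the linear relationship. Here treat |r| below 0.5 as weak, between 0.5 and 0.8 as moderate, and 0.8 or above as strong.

r = -0.581 < 0 so the relationship is negative.
|r| = 0.581, which falls in the moderate range.

moderate negative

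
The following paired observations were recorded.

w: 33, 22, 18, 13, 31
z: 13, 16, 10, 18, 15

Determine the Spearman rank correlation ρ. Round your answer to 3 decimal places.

-0.400

Rank w: 5, 3, 2, 1, 4
Rank z: 2, 4, 1, 5, 3
d = rank(w) − rank(z): 3, -1, 1, -4, 1; Σd² = 28
ρ = 1 − 6Σd² / [n(n²−1)] = 1 − 6×28 / (5×24) = 1 − 168/120 ≈ -0.400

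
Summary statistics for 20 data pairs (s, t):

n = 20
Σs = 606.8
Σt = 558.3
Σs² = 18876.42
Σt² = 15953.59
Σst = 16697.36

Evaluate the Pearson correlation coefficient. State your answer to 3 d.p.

-0.583

r = (nΣst − ΣsΣt) / √[(nΣs² − (Σs)²)(nΣt² − (Σt)²)]
Numerator: 20×16697.36 − 606.8×558.3 = -4829.24
Denominator: √[(377528.4 − 368206.24)(319071.8 − 311698.89)] = √[9322.16 × 7372.91] = 8290.4431
r = -4829.24 / 8290.4431 ≈ -0.583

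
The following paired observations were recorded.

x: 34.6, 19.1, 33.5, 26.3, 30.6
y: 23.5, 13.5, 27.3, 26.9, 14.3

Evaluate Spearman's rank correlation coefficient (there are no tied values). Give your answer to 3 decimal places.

0.500

Rank x: 5, 1, 4, 2, 3
Rank y: 3, 1, 5, 4, 2
d = rank(x) − rank(y): 2, 0, -1, -2, 1; Σd² = 10
ρ = 1 − 6Σd² / [n(n²−1)] = 1 − 6×10 / (5×24) = 1 − 60/120 ≈ 0.500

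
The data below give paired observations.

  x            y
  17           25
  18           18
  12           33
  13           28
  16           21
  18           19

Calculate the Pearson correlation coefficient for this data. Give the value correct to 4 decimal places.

-0.9221

n = 6, Σx = 94, Σy = 144, Σx² = 1506, Σy² = 3624, Σxy = 2187
nΣxy − ΣxΣy = 13122 − 13536 = -414
nΣx² − (Σx)² = 9036 − 8836 = 200; nΣy² − (Σy)² = 21744 − 20736 = 1008
r = -414 / √(200 × 1008) = -414 / 448.9989 ≈ -0.9221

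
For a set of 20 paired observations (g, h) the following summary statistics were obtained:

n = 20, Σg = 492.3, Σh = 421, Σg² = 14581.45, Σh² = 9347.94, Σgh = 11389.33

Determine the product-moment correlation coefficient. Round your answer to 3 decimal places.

r = (nΣgh − ΣgΣh) / √[(nΣg² − (Σg)²)(nΣh² − (Σh)²)]
Numerator: 20×11389.33 − 492.3×421 = 20528.3
Denominator: √[(291629 − 242359.29)(186958.8 − 177241)] = √[49269.71 × 9717.8] = 21881.3434
r = 20528.3 / 21881.3434 ≈ 0.938

0.938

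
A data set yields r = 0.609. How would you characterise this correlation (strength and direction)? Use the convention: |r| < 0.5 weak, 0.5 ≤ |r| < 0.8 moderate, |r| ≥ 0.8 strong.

moderate positive

r = 0.609 > 0 so the relationship is positive.
|r| = 0.609, which falls in the moderate range.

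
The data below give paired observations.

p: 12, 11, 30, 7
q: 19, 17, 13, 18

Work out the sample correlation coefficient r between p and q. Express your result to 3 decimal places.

n = 4, Σp = 60, Σq = 67, Σp² = 1214, Σq² = 1143, Σpq = 931
nΣpq − ΣpΣq = 3724 − 4020 = -296
nΣp² − (Σp)² = 4856 − 3600 = 1256; nΣq² − (Σq)² = 4572 − 4489 = 83
r = -296 / √(1256 × 83) = -296 / 322.8746 ≈ -0.917

-0.917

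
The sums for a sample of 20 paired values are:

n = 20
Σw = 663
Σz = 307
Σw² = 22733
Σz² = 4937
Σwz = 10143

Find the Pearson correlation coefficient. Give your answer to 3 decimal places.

-0.083

r = (nΣwz − ΣwΣz) / √[(nΣw² − (Σw)²)(nΣz² − (Σz)²)]
Numerator: 20×10143 − 663×307 = -681
Denominator: √[(454660 − 439569)(98740 − 94249)] = √[15091 × 4491] = 8232.4772
r = -681 / 8232.4772 ≈ -0.083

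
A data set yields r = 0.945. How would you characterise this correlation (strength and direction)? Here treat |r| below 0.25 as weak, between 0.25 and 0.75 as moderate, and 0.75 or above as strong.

r = 0.945 > 0 so the relationship is positive.
|r| = 0.945, which falls in the strong range.

strong positive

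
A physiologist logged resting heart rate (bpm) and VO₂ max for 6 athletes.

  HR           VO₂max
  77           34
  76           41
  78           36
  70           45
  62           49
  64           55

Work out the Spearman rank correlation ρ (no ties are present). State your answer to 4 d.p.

-0.8857

Rank HR: 5, 4, 6, 3, 1, 2
Rank VO₂max: 1, 3, 2, 4, 5, 6
d = rank(HR) − rank(VO₂max): 4, 1, 4, -1, -4, -4; Σd² = 66
ρ = 1 − 6Σd² / [n(n²−1)] = 1 − 6×66 / (6×35) = 1 − 396/210 ≈ -0.8857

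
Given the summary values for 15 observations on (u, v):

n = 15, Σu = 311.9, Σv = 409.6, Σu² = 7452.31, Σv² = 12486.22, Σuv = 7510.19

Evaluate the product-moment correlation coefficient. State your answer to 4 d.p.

-0.8975

r = (nΣuv − ΣuΣv) / √[(nΣu² − (Σu)²)(nΣv² − (Σv)²)]
Numerator: 15×7510.19 − 311.9×409.6 = -15101.39
Denominator: √[(111784.65 − 97281.61)(187293.3 − 167772.16)] = √[14503.04 × 19521.14] = 16826.0475
r = -15101.39 / 16826.0475 ≈ -0.8975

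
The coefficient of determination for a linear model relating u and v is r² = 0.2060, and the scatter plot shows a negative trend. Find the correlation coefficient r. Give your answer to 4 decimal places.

|r| = √0.2060 = 0.4539
The association is negative, so r = −0.4539.

-0.4539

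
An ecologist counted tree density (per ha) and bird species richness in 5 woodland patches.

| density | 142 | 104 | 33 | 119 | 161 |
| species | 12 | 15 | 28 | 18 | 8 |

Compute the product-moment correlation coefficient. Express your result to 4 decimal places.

n = 5, Σx = 559, Σy = 81, Σx² = 72151, Σy² = 1541, Σxy = 7618
nΣxy − ΣxΣy = 38090 − 45279 = -7189
nΣx² − (Σx)² = 360755 − 312481 = 48274; nΣy² − (Σy)² = 7705 − 6561 = 1144
r = -7189 / √(48274 × 1144) = -7189 / 7431.3832 ≈ -0.9674

-0.9674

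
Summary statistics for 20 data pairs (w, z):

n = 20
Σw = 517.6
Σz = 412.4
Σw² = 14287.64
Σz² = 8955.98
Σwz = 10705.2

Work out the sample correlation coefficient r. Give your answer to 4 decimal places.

0.0508

r = (nΣwz − ΣwΣz) / √[(nΣw² − (Σw)²)(nΣz² − (Σz)²)]
Numerator: 20×10705.2 − 517.6×412.4 = 645.76
Denominator: √[(285752.8 − 267909.76)(179119.6 − 170073.76)] = √[17843.04 × 9045.84] = 12704.5380
r = 645.76 / 12704.5380 ≈ 0.0508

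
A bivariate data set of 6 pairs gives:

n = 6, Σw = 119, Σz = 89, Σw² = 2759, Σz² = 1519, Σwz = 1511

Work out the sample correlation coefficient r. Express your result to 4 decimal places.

r = (nΣwz − ΣwΣz) / √[(nΣw² − (Σw)²)(nΣz² − (Σz)²)]
Numerator: 6×1511 − 119×89 = -1525
Denominator: √[(16554 − 14161)(9114 − 7921)] = √[2393 × 1193] = 1689.6298
r = -1525 / 1689.6298 ≈ -0.9026

-0.9026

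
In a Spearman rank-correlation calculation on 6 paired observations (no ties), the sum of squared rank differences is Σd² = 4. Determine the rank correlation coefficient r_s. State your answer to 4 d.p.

0.8857

ρ = 1 − 6Σd² / [n(n²−1)] = 1 − 6×4 / (6×35)
  = 1 − 24/210 = 1 − 0.11429 ≈ 0.8857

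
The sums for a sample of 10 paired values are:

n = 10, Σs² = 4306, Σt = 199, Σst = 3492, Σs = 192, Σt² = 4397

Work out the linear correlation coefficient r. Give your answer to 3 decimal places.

r = (nΣst − ΣsΣt) / √[(nΣs² − (Σs)²)(nΣt² − (Σt)²)]
Numerator: 10×3492 − 192×199 = -3288
Denominator: √[(43060 − 36864)(43970 − 39601)] = √[6196 × 4369] = 5202.9150
r = -3288 / 5202.9150 ≈ -0.632

-0.632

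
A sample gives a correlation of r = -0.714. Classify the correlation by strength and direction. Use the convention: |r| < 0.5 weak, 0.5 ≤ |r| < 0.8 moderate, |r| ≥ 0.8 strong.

r = -0.714 < 0 so the relationship is negative.
|r| = 0.714, which falls in the moderate range.

moderate negative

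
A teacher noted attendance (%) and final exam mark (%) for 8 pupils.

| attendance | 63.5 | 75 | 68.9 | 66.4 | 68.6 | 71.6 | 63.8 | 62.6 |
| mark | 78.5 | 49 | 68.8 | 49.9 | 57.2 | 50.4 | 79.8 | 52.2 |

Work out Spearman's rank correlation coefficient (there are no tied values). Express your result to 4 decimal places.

-0.5238

Rank attendance: 2, 8, 6, 4, 5, 7, 3, 1
Rank mark: 7, 1, 6, 2, 5, 3, 8, 4
d = rank(attendance) − rank(mark): -5, 7, 0, 2, 0, 4, -5, -3; Σd² = 128
ρ = 1 − 6Σd² / [n(n²−1)] = 1 − 6×128 / (8×63) = 1 − 768/504 ≈ -0.5238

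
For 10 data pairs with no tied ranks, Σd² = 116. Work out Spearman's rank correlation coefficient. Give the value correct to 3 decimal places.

0.297

ρ = 1 − 6Σd² / [n(n²−1)] = 1 − 6×116 / (10×99)
  = 1 − 696/990 = 1 − 0.7030 ≈ 0.297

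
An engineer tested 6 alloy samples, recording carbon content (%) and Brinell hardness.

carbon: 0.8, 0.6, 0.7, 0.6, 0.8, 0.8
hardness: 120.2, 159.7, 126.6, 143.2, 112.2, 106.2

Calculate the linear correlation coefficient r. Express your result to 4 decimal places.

n = 6, Σx = 4.3, Σy = 768.1, Σx² = 3.13, Σy² = 100353.21, Σxy = 541.24
nΣxy − ΣxΣy = 3247.44 − 3302.83 = -55.39
nΣx² − (Σx)² = 18.78 − 18.49 = 0.29; nΣy² − (Σy)² = 602119.26 − 589977.61 = 12141.65
r = -55.39 / √(0.29 × 12141.65) = -55.39 / 59.3387 ≈ -0.9335

-0.9335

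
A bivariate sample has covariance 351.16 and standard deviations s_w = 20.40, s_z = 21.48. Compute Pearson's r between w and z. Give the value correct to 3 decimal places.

r = Cov(w,z) / (s_w · s_z) = 351.16 / (20.40 × 21.48)
  = 351.16 / 438.1920 ≈ 0.801

0.801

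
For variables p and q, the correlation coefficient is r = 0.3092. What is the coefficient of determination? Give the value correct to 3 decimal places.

0.096

r² = (0.3092)² = 0.096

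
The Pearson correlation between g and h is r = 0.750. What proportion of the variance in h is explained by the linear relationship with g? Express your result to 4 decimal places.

0.5625

r² = (0.750)² = 0.5625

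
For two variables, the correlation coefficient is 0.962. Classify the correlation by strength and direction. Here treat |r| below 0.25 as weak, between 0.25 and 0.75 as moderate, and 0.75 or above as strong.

r = 0.962 > 0 so the relationship is positive.
|r| = 0.962, which falls in the strong range.

strong positive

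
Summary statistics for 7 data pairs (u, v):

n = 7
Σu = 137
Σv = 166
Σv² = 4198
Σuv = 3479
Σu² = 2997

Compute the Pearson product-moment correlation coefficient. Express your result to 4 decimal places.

0.8011

r = (nΣuv − ΣuΣv) / √[(nΣu² − (Σu)²)(nΣv² − (Σv)²)]
Numerator: 7×3479 − 137×166 = 1611
Denominator: √[(20979 − 18769)(29386 − 27556)] = √[2210 × 1830] = 2011.0445
r = 1611 / 2011.0445 ≈ 0.8011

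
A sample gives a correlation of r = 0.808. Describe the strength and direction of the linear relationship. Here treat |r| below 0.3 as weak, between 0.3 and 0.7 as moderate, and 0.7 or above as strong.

strong positive

r = 0.808 > 0 so the relationship is positive.
|r| = 0.808, which falls in the strong range.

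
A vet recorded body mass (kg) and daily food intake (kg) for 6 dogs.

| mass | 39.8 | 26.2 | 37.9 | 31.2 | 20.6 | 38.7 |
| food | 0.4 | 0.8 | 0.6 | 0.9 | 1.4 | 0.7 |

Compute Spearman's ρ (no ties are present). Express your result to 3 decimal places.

Rank mass: 6, 2, 4, 3, 1, 5
Rank food: 1, 4, 2, 5, 6, 3
d = rank(mass) − rank(food): 5, -2, 2, -2, -5, 2; Σd² = 66
ρ = 1 − 6Σd² / [n(n²−1)] = 1 − 6×66 / (6×35) = 1 − 396/210 ≈ -0.886

-0.886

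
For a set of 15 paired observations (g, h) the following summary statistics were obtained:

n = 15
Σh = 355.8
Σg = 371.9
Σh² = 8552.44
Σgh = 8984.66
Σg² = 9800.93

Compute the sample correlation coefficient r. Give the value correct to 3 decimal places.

r = (nΣgh − ΣgΣh) / √[(nΣg² − (Σg)²)(nΣh² − (Σh)²)]
Numerator: 15×8984.66 − 371.9×355.8 = 2447.88
Denominator: √[(147013.95 − 138309.61)(128286.6 − 126593.64)] = √[8704.34 × 1692.96] = 3838.7627
r = 2447.88 / 3838.7627 ≈ 0.638

0.638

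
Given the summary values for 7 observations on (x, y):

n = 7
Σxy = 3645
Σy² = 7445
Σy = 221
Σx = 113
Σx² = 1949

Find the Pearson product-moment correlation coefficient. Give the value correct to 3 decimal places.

r = (nΣxy − ΣxΣy) / √[(nΣx² − (Σx)²)(nΣy² − (Σy)²)]
Numerator: 7×3645 − 113×221 = 542
Denominator: √[(13643 − 12769)(52115 − 48841)] = √[874 × 3274] = 1691.5898
r = 542 / 1691.5898 ≈ 0.320

0.320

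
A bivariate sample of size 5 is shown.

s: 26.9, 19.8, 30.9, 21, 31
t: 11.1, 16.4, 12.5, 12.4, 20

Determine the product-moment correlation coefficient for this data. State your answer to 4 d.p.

0.1710

n = 5, Σs = 129.6, Σt = 72.4, Σs² = 3472.46, Σt² = 1102.18, Σst = 1889.96
nΣst − ΣsΣt = 9449.8 − 9383.04 = 66.76
nΣs² − (Σs)² = 17362.3 − 16796.16 = 566.14; nΣt² − (Σt)² = 5510.9 − 5241.76 = 269.14
r = 66.76 / √(566.14 × 269.14) = 66.76 / 390.3472 ≈ 0.1710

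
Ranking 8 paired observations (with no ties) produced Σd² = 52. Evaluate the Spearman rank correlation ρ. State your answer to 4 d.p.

0.3810

ρ = 1 − 6Σd² / [n(n²−1)] = 1 − 6×52 / (8×63)
  = 1 − 312/504 = 1 − 0.61905 ≈ 0.3810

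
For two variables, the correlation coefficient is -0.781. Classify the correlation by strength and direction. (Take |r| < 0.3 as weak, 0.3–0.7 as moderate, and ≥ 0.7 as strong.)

strong negative

r = -0.781 < 0 so the relationship is negative.
|r| = 0.781, which falls in the strong range.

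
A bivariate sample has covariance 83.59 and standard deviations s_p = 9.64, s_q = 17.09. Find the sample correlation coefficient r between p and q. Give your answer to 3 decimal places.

r = Cov(p,q) / (s_p · s_q) = 83.59 / (9.64 × 17.09)
  = 83.59 / 164.7476 ≈ 0.507

0.507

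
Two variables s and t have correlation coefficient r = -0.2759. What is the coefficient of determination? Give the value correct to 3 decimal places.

r² = (-0.2759)² = 0.076

0.076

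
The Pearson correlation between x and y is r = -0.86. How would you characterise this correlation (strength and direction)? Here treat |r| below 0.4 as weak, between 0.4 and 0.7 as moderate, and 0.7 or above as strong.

r = -0.86 < 0 so the relationship is negative.
|r| = 0.86, which falls in the strong range.

strong negative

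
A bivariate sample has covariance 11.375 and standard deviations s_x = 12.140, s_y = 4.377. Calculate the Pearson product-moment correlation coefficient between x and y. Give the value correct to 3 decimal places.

r = Cov(x,y) / (s_x · s_y) = 11.375 / (12.140 × 4.377)
  = 11.375 / 53.1368 ≈ 0.214

0.214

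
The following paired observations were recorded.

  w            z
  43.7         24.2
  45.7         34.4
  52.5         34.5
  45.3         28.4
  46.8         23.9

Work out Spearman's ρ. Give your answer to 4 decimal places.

0.4000

Rank w: 1, 3, 5, 2, 4
Rank z: 2, 4, 5, 3, 1
d = rank(w) − rank(z): -1, -1, 0, -1, 3; Σd² = 12
ρ = 1 − 6Σd² / [n(n²−1)] = 1 − 6×12 / (5×24) = 1 − 72/120 ≈ 0.4000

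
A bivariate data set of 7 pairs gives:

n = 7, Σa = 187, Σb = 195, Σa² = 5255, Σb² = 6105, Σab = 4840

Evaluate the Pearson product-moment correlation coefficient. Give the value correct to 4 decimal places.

-0.8839

r = (nΣab − ΣaΣb) / √[(nΣa² − (Σa)²)(nΣb² − (Σb)²)]
Numerator: 7×4840 − 187×195 = -2585
Denominator: √[(36785 − 34969)(42735 − 38025)] = √[1816 × 4710] = 2924.6128
r = -2585 / 2924.6128 ≈ -0.8839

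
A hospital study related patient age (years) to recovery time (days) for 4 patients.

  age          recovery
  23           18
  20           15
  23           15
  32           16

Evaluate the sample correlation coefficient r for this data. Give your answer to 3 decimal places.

0.136

n = 4, Σx = 98, Σy = 64, Σx² = 2482, Σy² = 1030, Σxy = 1571
nΣxy − ΣxΣy = 6284 − 6272 = 12
nΣx² − (Σx)² = 9928 − 9604 = 324; nΣy² − (Σy)² = 4120 − 4096 = 24
r = 12 / √(324 × 24) = 12 / 88.1816 ≈ 0.136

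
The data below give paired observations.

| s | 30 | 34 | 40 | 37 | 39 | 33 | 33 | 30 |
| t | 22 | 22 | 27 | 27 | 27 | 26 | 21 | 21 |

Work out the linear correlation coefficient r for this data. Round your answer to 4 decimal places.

0.8206

n = 8, Σs = 276, Σt = 193, Σs² = 9624, Σt² = 4713, Σst = 6721
nΣst − ΣsΣt = 53768 − 53268 = 500
nΣs² − (Σs)² = 76992 − 76176 = 816; nΣt² − (Σt)² = 37704 − 37249 = 455
r = 500 / √(816 × 455) = 500 / 609.3275 ≈ 0.8206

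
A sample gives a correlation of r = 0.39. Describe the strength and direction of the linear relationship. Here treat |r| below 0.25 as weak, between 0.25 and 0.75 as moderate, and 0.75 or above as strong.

moderate positive

r = 0.39 > 0 so the relationship is positive.
|r| = 0.39, which falls in the moderate range.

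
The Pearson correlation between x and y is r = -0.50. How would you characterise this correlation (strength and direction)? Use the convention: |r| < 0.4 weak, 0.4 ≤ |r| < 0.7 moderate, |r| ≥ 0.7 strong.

moderate negative

r = -0.50 < 0 so the relationship is negative.
|r| = 0.50, which falls in the moderate range.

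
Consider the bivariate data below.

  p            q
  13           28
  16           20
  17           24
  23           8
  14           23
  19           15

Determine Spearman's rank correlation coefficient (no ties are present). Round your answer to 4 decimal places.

Rank p: 1, 3, 4, 6, 2, 5
Rank q: 6, 3, 5, 1, 4, 2
d = rank(p) − rank(q): -5, 0, -1, 5, -2, 3; Σd² = 64
ρ = 1 − 6Σd² / [n(n²−1)] = 1 − 6×64 / (6×35) = 1 − 384/210 ≈ -0.8286

-0.8286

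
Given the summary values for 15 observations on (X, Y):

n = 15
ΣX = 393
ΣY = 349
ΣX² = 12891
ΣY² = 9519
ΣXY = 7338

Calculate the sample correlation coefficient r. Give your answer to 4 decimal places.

r = (nΣXY − ΣXΣY) / √[(nΣX² − (ΣX)²)(nΣY² − (ΣY)²)]
Numerator: 15×7338 − 393×349 = -27087
Denominator: √[(193365 − 154449)(142785 − 121801)] = √[38916 × 20984] = 28576.4474
r = -27087 / 28576.4474 ≈ -0.9479

-0.9479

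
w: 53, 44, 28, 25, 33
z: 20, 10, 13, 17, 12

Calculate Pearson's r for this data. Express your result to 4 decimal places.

0.2641

n = 5, Σw = 183, Σz = 72, Σw² = 7243, Σz² = 1102, Σwz = 2685
nΣwz − ΣwΣz = 13425 − 13176 = 249
nΣw² − (Σw)² = 36215 − 33489 = 2726; nΣz² − (Σz)² = 5510 − 5184 = 326
r = 249 / √(2726 × 326) = 249 / 942.6961 ≈ 0.2641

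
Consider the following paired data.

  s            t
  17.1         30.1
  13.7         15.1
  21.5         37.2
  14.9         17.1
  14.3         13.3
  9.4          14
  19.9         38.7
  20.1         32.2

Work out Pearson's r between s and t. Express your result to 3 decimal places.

n = 8, Σs = 130.9, Σt = 197.7, Σs² = 2257.23, Σt² = 5717.69, Σst = 3515.31
nΣst − ΣsΣt = 28122.48 − 25878.93 = 2243.55
nΣs² − (Σs)² = 18057.84 − 17134.81 = 923.03; nΣt² − (Σt)² = 45741.52 − 39085.29 = 6656.23
r = 2243.55 / √(923.03 × 6656.23) = 2243.55 / 2478.6892 ≈ 0.905

0.905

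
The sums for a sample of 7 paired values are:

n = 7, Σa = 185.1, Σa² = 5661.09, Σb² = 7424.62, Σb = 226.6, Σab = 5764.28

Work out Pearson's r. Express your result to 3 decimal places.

r = (nΣab − ΣaΣb) / √[(nΣa² − (Σa)²)(nΣb² − (Σb)²)]
Numerator: 7×5764.28 − 185.1×226.6 = -1593.7
Denominator: √[(39627.63 − 34262.01)(51972.34 − 51347.56)] = √[5365.62 × 624.78] = 1830.9375
r = -1593.7 / 1830.9375 ≈ -0.870

-0.870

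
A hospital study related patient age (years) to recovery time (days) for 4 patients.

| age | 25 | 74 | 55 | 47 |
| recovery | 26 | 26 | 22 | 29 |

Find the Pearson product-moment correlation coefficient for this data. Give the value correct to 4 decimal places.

n = 4, Σx = 201, Σy = 103, Σx² = 11335, Σy² = 2677, Σxy = 5147
nΣxy − ΣxΣy = 20588 − 20703 = -115
nΣx² − (Σx)² = 45340 − 40401 = 4939; nΣy² − (Σy)² = 10708 − 10609 = 99
r = -115 / √(4939 × 99) = -115 / 699.2575 ≈ -0.1645

-0.1645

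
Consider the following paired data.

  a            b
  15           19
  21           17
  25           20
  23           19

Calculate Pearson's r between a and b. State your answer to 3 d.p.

n = 4, Σa = 84, Σb = 75, Σa² = 1820, Σb² = 1411, Σab = 1579
nΣab − ΣaΣb = 6316 − 6300 = 16
nΣa² − (Σa)² = 7280 − 7056 = 224; nΣb² − (Σb)² = 5644 − 5625 = 19
r = 16 / √(224 × 19) = 16 / 65.2380 ≈ 0.245

0.245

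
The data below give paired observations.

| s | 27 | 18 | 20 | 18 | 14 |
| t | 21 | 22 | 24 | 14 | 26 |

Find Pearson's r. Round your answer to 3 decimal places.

-0.193

n = 5, Σs = 97, Σt = 107, Σs² = 1973, Σt² = 2373, Σst = 2059
nΣst − ΣsΣt = 10295 − 10379 = -84
nΣs² − (Σs)² = 9865 − 9409 = 456; nΣt² − (Σt)² = 11865 − 11449 = 416
r = -84 / √(456 × 416) = -84 / 435.5410 ≈ -0.193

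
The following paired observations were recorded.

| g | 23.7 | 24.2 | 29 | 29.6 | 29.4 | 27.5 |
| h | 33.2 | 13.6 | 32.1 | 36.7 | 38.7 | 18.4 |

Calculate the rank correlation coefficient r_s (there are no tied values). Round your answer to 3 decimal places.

Rank g: 1, 2, 4, 6, 5, 3
Rank h: 4, 1, 3, 5, 6, 2
d = rank(g) − rank(h): -3, 1, 1, 1, -1, 1; Σd² = 14
ρ = 1 − 6Σd² / [n(n²−1)] = 1 − 6×14 / (6×35) = 1 − 84/210 ≈ 0.600

0.600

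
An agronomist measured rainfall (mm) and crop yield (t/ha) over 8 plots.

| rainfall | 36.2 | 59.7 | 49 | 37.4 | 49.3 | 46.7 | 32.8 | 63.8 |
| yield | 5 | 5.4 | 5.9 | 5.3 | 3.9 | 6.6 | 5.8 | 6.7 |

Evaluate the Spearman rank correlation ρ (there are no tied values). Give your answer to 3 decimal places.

0.286

Rank rainfall: 2, 7, 5, 3, 6, 4, 1, 8
Rank yield: 2, 4, 6, 3, 1, 7, 5, 8
d = rank(rainfall) − rank(yield): 0, 3, -1, 0, 5, -3, -4, 0; Σd² = 60
ρ = 1 − 6Σd² / [n(n²−1)] = 1 − 6×60 / (8×63) = 1 − 360/504 ≈ 0.286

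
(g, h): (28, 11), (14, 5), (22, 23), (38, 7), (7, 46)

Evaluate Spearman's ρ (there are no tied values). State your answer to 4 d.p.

Rank g: 4, 2, 3, 5, 1
Rank h: 3, 1, 4, 2, 5
d = rank(g) − rank(h): 1, 1, -1, 3, -4; Σd² = 28
ρ = 1 − 6Σd² / [n(n²−1)] = 1 − 6×28 / (5×24) = 1 − 168/120 ≈ -0.4000

-0.4000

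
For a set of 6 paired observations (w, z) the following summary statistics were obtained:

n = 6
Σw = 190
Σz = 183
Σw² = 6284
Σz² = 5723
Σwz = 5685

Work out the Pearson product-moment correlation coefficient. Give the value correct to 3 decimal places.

-0.566

r = (nΣwz − ΣwΣz) / √[(nΣw² − (Σw)²)(nΣz² − (Σz)²)]
Numerator: 6×5685 − 190×183 = -660
Denominator: √[(37704 − 36100)(34338 − 33489)] = √[1604 × 849] = 1166.9602
r = -660 / 1166.9602 ≈ -0.566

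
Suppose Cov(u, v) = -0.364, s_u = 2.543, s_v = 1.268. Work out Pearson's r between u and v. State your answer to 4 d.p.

r = Cov(u,v) / (s_u · s_v) = -0.364 / (2.543 × 1.268)
  = -0.364 / 3.2245 ≈ -0.1129

-0.1129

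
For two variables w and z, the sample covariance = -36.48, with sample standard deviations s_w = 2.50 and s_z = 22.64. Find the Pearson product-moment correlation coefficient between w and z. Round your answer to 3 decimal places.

r = Cov(w,z) / (s_w · s_z) = -36.48 / (2.50 × 22.64)
  = -36.48 / 56.6000 ≈ -0.645

-0.645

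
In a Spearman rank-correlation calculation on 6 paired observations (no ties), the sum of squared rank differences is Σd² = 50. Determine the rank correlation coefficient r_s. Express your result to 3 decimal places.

ρ = 1 − 6Σd² / [n(n²−1)] = 1 − 6×50 / (6×35)
  = 1 − 300/210 = 1 − 1.4286 ≈ -0.429

-0.429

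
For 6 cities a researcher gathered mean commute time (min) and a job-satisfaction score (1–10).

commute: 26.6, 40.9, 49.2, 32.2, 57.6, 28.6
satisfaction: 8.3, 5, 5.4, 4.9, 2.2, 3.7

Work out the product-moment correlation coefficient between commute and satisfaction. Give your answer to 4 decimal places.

-0.5966

n = 6, Σx = 235.1, Σy = 29.5, Σx² = 9973.57, Σy² = 165.59, Σxy = 1081.28
nΣxy − ΣxΣy = 6487.68 − 6935.45 = -447.77
nΣx² − (Σx)² = 59841.42 − 55272.01 = 4569.41; nΣy² − (Σy)² = 993.54 − 870.25 = 123.29
r = -447.77 / √(4569.41 × 123.29) = -447.77 / 750.5748 ≈ -0.5966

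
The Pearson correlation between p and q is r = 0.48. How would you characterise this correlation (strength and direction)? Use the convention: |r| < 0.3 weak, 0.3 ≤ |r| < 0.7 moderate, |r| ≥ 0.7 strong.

r = 0.48 > 0 so the relationship is positive.
|r| = 0.48, which falls in the moderate range.

moderate positive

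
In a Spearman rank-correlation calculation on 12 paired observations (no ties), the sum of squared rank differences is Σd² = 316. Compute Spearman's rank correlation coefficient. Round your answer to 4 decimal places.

ρ = 1 − 6Σd² / [n(n²−1)] = 1 − 6×316 / (12×143)
  = 1 − 1896/1716 = 1 − 1.10490 ≈ -0.1049

-0.1049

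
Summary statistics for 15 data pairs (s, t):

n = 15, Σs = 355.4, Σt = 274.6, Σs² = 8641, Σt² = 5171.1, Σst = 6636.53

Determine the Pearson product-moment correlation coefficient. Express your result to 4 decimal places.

0.7314

r = (nΣst − ΣsΣt) / √[(nΣs² − (Σs)²)(nΣt² − (Σt)²)]
Numerator: 15×6636.53 − 355.4×274.6 = 1955.11
Denominator: √[(129615 − 126309.16)(77566.5 − 75405.16)] = √[3305.84 × 2161.34] = 2673.0216
r = 1955.11 / 2673.0216 ≈ 0.7314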